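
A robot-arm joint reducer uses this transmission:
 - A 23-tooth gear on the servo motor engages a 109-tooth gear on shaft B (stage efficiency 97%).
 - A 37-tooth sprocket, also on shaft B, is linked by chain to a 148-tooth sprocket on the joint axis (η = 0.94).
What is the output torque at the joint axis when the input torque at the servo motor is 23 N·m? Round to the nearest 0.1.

Gear mesh: ratio = 109/23 = 4.7391; torque at shaft B = 23 × 4.7391 × 0.97 = 105.73 N·m.
Chain: ratio = 148/37 = 4; torque at the joint axis = 105.73 × 4 × 0.94 = 397.54 N·m.

397.5 N·m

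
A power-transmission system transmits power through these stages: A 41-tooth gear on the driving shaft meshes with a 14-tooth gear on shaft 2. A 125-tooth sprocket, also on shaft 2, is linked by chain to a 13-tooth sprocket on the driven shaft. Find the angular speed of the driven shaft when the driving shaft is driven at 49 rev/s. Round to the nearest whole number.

1380 rev/s

Gear mesh: ratio = 14/41 = 0.34146, so shaft 2 turns at 49 / 0.34146 = 143.5 rev/s.
Chain: ratio = 13/125 = 0.104, so the driven shaft turns at 143.5 / 0.104 = 1379.8 rev/s.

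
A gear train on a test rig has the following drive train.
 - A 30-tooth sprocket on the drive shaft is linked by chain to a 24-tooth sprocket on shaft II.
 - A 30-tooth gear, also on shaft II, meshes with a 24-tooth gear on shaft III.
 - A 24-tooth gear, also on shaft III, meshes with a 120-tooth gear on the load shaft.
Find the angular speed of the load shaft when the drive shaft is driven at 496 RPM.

155 RPM

chain 24/30 = 0.8 → 496/0.8 = 620 RPM
gear mesh 24/30 = 0.8 → 620/0.8 = 775 RPM
gear mesh 120/24 = 5 → 775/5 = 155 RPM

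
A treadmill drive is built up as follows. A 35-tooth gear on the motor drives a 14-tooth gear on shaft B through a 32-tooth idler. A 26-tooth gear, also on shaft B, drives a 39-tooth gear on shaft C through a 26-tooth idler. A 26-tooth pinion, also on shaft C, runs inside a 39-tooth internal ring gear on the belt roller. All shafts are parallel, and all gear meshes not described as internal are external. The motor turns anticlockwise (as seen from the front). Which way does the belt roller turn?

the motor → shaft B: driver → idler → driven is 2 external meshes, 2 reversals → CCW.
shaft B → shaft C: driver → idler → driven is 2 external meshes, 2 reversals → CCW.
shaft C → the belt roller: internal mesh, same direction → CCW.
4 reversals in total — an even number — so the belt roller turns the same way as the motor.

anticlockwise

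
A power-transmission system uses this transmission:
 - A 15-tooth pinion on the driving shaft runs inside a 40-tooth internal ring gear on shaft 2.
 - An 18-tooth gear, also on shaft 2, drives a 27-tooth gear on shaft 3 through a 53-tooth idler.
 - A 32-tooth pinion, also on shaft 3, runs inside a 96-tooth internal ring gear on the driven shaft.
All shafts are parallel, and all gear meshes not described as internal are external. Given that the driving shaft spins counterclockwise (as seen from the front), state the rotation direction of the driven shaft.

counterclockwise

the driving shaft → shaft 2: internal mesh, same direction → CCW.
shaft 2 → shaft 3: driver → idler → driven is 2 external meshes, 2 reversals → CCW.
shaft 3 → the driven shaft: internal mesh, same direction → CCW.
2 reversals in total — an even number — so the driven shaft turns the same way as the driving shaft.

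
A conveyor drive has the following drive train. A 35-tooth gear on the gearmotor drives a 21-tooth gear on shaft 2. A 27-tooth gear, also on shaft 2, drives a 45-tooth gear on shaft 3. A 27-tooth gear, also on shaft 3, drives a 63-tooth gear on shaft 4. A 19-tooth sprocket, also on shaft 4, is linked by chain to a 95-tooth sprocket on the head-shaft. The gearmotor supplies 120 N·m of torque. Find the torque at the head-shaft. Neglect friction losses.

1400 N·m

Gear mesh: ratio = 21/35 = 0.6; torque at shaft 2 = 120 × 0.6 = 72 N·m.
Gear mesh: ratio = 45/27 = 1.6667; torque at shaft 3 = 72 × 1.6667 = 120 N·m.
Gear mesh: ratio = 63/27 = 2.3333; torque at shaft 4 = 120 × 2.3333 = 280 N·m.
Chain: ratio = 95/19 = 5; torque at the head-shaft = 280 × 5 = 1400 N·m.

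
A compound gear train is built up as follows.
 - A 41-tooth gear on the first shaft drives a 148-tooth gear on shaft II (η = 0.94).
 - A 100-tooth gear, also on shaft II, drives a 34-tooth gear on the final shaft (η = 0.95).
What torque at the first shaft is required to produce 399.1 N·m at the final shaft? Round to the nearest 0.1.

364.1 N·m

Overall ratio R = 3.6098 × 0.34 = 1.2273; overall efficiency η = 0.94 × 0.95 = 0.8930.
Input torque = output torque / (R × η) = 399.1 / (1.2273 × 0.8930) = 364.14 N·m.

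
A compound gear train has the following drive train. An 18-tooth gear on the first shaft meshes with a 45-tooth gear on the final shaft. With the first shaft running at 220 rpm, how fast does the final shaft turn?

Gear mesh: ratio = 45/18 = 2.5, so the final shaft turns at 220 / 2.5 = 88 rpm.

88 rpm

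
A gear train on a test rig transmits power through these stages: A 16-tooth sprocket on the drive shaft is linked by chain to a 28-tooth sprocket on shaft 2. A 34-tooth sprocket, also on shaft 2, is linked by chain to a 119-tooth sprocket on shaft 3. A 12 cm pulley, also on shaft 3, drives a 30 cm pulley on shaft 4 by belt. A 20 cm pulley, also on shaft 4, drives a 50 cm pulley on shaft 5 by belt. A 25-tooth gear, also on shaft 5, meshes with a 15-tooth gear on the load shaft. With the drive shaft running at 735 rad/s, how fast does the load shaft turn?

Chain: ratio = 28/16 = 1.75, so shaft 2 turns at 735 / 1.75 = 420 rad/s.
Chain: ratio = 119/34 = 3.5, so shaft 3 turns at 420 / 3.5 = 120 rad/s.
Belt: ratio = 30/12 = 2.5, so shaft 4 turns at 120 / 2.5 = 48 rad/s.
Belt: ratio = 50/20 = 2.5, so shaft 5 turns at 48 / 2.5 = 19.2 rad/s.
Gear mesh: ratio = 15/25 = 0.6, so the load shaft turns at 19.2 / 0.6 = 32 rad/s.

32 rad/s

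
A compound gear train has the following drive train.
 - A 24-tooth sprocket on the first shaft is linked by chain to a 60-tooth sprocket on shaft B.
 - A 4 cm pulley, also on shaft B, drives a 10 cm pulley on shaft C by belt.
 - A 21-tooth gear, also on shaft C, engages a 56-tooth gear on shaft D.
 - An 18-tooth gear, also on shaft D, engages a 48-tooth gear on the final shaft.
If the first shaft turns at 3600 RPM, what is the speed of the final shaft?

the first shaft → shaft B (chain, 60/24): 3600 ÷ 2.5 = 1440 RPM
shaft B → shaft C (belt, 10/4): 1440 ÷ 2.5 = 576 RPM
shaft C → shaft D (gear mesh, 56/21): 576 ÷ 2.6667 = 216 RPM
shaft D → the final shaft (gear mesh, 48/18): 216 ÷ 2.6667 = 81 RPM

81 RPM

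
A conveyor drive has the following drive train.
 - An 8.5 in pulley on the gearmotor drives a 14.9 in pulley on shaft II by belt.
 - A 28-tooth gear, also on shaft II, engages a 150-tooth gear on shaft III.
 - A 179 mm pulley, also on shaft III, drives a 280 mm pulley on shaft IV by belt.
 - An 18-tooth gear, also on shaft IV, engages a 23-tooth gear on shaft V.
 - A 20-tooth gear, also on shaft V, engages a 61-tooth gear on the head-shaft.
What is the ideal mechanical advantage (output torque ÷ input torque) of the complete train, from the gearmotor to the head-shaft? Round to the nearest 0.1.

Each stage contributes driven/driver: belt 14.9/8.5 = 1.7529, gear mesh 150/28 = 5.3571, belt 280/179 = 1.5642, gear mesh 23/18 = 1.2778, gear mesh 61/20 = 3.05.
Overall: 1.7529 × 5.3571 × 1.5642 × 1.2778 × 3.05 = 57.248.

57.2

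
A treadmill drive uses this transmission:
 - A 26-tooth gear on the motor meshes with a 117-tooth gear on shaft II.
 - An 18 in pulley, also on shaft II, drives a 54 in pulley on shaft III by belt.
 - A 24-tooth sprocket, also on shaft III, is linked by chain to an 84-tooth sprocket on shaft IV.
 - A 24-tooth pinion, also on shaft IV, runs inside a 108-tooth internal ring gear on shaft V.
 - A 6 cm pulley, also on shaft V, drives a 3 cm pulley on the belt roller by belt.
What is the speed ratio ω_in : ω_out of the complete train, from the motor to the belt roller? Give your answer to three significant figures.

106

Each stage contributes driven/driver: gear mesh 117/26 = 4.5, belt 54/18 = 3, chain 84/24 = 3.5, internal gear 108/24 = 4.5, belt 3/6 = 0.5.
Overall: 4.5 × 3 × 3.5 × 4.5 × 0.5 = 106.31.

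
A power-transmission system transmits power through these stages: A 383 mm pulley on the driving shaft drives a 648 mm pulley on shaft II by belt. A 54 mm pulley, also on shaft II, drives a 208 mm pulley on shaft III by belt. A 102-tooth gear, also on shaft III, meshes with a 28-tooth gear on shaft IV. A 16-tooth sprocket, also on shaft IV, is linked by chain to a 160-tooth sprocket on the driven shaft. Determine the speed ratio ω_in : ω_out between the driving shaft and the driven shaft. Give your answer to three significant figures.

17.9

Each stage contributes driven/driver: belt 648/383 = 1.6919, belt 208/54 = 3.8519, gear mesh 28/102 = 0.27451, chain 160/16 = 10.
Overall: 1.6919 × 3.8519 × 0.27451 × 10 = 17.89.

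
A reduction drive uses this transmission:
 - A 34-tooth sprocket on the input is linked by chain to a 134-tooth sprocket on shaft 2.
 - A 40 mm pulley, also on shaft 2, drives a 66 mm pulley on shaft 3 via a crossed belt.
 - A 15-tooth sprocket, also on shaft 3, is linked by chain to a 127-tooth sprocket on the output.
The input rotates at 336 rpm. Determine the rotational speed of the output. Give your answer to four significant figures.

6.103 rpm

Chain: ratio = 134/34 = 3.9412, so shaft 2 turns at 336 / 3.9412 = 85.254 rpm.
Belt: ratio = 66/40 = 1.65, so shaft 3 turns at 85.254 / 1.65 = 51.669 rpm.
Chain: ratio = 127/15 = 8.4667, so the output turns at 51.669 / 8.4667 = 6.1026 rpm.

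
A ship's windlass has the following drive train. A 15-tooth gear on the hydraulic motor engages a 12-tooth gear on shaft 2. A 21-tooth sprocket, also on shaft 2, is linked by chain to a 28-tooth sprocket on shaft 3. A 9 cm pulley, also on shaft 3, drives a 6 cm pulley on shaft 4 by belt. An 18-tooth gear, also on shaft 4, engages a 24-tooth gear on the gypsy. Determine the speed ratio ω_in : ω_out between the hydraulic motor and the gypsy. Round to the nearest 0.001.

0.948

Each stage contributes driven/driver: gear mesh 12/15 = 0.8, chain 28/21 = 1.3333, belt 6/9 = 0.66667, gear mesh 24/18 = 1.3333.
Overall: 0.8 × 1.3333 × 0.66667 × 1.3333 = 0.94815.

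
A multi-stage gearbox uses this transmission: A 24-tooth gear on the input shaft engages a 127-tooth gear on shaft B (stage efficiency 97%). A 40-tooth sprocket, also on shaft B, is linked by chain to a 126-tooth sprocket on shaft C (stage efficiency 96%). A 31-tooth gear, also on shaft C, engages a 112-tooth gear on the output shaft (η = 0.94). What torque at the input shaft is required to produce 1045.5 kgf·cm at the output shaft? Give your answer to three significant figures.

Overall ratio R = 5.2917 × 3.15 × 3.6129 = 60.223; overall efficiency η = 0.97 × 0.96 × 0.94 = 0.8753.
Input torque = output torque / (R × η) = 1045.5 / (60.223 × 0.8753) = 19.833 kgf·cm.

19.8 kgf·cm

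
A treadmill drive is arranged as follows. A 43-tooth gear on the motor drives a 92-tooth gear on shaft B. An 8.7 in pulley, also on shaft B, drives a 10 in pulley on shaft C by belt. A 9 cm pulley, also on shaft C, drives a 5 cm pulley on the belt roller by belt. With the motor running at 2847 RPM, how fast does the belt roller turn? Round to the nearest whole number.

2084 RPM

Gear mesh: ratio = 92/43 = 2.1395, so shaft B turns at 2847 / 2.1395 = 1330.7 RPM.
Belt: ratio = 10/8.7 = 1.1494, so shaft C turns at 1330.7 / 1.1494 = 1157.7 RPM.
Belt: ratio = 5/9 = 0.55556, so the belt roller turns at 1157.7 / 0.55556 = 2083.8 RPM.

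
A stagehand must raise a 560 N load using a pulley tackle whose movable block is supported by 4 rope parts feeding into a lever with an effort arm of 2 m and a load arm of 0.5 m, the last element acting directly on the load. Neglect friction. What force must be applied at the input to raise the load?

Block-and-tackle MA = number of supporting rope parts = 4.
Lever MA = effort arm / load arm = 2/0.5 = 4.
Combined ideal MA = 4 × 4 = 16.
Effort = load / MA = 560 / 16 = 35 N.

35 N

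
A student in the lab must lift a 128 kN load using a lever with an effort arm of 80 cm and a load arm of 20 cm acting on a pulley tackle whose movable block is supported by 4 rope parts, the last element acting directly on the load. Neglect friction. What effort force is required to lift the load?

8 kN

Lever MA = effort arm / load arm = 80/20 = 4.
Block-and-tackle MA = number of supporting rope parts = 4.
Combined ideal MA = 4 × 4 = 16.
Effort = load / MA = 128 / 16 = 8 kN.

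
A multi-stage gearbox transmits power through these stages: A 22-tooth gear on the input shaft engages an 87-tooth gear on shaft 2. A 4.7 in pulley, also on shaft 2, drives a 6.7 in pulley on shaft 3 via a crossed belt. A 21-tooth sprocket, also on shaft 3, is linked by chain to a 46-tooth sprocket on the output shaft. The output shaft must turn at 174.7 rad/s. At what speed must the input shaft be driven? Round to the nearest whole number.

2157 rad/s

Overall ratio R = 3.9545 × 1.4255 × 2.1905 = 12.348.
Required input speed = output speed × R = 174.7 × 12.348 = 2157.3 rad/s.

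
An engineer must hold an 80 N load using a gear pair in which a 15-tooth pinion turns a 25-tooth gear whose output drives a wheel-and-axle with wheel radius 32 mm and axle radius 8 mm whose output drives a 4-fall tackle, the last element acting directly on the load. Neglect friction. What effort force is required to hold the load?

3 N

Gear pair MA = 25/15 = 1.6667.
Wheel-and-axle MA = R/r = 32/8 = 4.
Block-and-tackle MA = number of supporting rope parts = 4.
Combined ideal MA = 1.6667 × 4 × 4 = 26.667.
Effort = load / MA = 80 / 26.667 = 3 N.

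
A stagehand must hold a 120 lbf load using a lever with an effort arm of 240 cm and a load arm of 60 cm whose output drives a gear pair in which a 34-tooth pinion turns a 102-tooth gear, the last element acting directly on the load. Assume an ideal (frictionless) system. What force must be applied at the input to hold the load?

10 lbf

Lever MA = effort arm / load arm = 240/60 = 4.
Gear pair MA = 102/34 = 3.
Combined ideal MA = 4 × 3 = 12.
Effort = load / MA = 120 / 12 = 10 lbf.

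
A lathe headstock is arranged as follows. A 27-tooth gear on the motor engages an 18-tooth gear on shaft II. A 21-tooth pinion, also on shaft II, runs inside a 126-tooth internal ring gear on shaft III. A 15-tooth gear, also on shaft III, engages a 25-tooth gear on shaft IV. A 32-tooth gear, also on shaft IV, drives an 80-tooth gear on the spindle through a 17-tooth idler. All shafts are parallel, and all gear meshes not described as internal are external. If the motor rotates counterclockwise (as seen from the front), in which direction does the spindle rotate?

the motor → shaft II: external mesh, 1 reversal → CW.
shaft II → shaft III: internal mesh, same direction → CW.
shaft III → shaft IV: external mesh, 1 reversal → CCW.
shaft IV → the spindle: driver → idler → driven is 2 external meshes, 2 reversals → CCW.
4 reversals in total — an even number — so the spindle turns the same way as the motor.

counterclockwise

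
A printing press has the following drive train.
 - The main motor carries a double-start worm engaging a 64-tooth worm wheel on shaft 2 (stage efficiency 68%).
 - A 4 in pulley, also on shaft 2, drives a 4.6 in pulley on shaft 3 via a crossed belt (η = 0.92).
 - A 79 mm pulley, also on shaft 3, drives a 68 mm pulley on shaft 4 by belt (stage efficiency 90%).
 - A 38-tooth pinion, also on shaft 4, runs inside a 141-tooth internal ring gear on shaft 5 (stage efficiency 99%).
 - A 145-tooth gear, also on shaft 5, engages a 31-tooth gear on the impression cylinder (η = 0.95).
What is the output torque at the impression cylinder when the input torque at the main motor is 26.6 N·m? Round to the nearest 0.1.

353.9 N·m

After the worm (64/2): 26.6 × 32 × 0.68 = 578.82 N·m
After the belt (4.6/4): 578.82 × 1.15 × 0.92 = 612.39 N·m
After the belt (68/79): 612.39 × 0.86076 × 0.90 = 474.41 N·m
After the internal gear (141/38): 474.41 × 3.7105 × 0.99 = 1742.7 N·m
After the gear mesh (31/145): 1742.7 × 0.21379 × 0.95 = 353.95 N·m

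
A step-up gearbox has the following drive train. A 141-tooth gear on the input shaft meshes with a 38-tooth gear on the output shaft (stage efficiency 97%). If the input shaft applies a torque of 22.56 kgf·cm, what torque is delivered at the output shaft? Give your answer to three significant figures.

5.90 kgf·cm

gear mesh 38/141 = 0.2695 → τ = 22.56·0.2695·0.97 = 5.8976 kgf·cm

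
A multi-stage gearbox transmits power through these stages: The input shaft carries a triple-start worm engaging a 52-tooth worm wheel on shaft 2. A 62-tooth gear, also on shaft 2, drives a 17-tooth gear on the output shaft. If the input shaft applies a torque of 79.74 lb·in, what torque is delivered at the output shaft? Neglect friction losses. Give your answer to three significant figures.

worm 52/3 = 17.333 → τ = 79.74·17.333 = 1382.2 lb·in
gear mesh 17/62 = 0.27419 → τ = 1382.2·0.27419 = 378.98 lb·in

379 lb·in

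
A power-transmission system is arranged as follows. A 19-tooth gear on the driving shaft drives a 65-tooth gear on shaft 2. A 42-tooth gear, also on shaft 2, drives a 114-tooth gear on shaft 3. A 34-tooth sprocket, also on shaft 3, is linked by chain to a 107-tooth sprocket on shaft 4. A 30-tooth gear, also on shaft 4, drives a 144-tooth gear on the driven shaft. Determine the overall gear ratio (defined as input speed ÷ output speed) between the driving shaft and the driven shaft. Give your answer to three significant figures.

140

Each stage contributes driven/driver: gear mesh 65/19 = 3.4211, gear mesh 114/42 = 2.7143, chain 107/34 = 3.1471, gear mesh 144/30 = 4.8.
Overall: 3.4211 × 2.7143 × 3.1471 × 4.8 = 140.27.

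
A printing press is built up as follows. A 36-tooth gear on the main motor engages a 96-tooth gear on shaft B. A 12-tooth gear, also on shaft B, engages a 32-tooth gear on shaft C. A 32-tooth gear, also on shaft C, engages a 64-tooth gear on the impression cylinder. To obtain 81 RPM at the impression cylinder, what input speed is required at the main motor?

1152 RPM

Overall ratio R = 2.6667 × 2.6667 × 2 = 14.222.
Required input speed = output speed × R = 81 × 14.222 = 1152 RPM.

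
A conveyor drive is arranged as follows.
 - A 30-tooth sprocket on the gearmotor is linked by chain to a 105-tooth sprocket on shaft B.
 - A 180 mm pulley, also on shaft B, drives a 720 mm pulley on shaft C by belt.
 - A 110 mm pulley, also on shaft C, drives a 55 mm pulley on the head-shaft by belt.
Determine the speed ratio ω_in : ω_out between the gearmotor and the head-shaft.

7

Each stage contributes driven/driver: chain 105/30 = 3.5, belt 720/180 = 4, belt 55/110 = 0.5.
Overall: 3.5 × 4 × 0.5 = 7.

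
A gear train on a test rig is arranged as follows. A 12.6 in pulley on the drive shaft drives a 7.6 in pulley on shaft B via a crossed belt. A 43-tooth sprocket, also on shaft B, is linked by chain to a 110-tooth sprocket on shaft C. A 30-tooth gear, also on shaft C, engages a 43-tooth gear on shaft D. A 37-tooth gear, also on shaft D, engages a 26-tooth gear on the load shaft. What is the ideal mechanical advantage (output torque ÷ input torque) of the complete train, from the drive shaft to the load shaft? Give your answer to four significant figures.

1.554

Each stage contributes driven/driver: belt 7.6/12.6 = 0.60317, chain 110/43 = 2.5581, gear mesh 43/30 = 1.4333, gear mesh 26/37 = 0.7027.
Overall: 0.60317 × 2.5581 × 1.4333 × 0.7027 = 1.5541.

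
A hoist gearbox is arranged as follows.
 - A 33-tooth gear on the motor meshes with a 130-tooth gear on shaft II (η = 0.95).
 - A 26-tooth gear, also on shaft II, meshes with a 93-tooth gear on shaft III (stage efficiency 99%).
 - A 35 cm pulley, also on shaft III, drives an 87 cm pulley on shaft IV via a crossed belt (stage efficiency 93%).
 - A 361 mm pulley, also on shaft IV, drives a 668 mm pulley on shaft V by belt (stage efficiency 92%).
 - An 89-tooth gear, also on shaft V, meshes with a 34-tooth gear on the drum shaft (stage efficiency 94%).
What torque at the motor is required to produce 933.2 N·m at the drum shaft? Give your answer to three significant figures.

49.8 N·m

Overall ratio R = 3.9394 × 3.5769 × 2.4857 × 1.8504 × 0.38202 = 24.76; overall efficiency η = 0.95 × 0.99 × 0.93 × 0.92 × 0.94 = 0.7564.
Input torque = output torque / (R × η) = 933.2 / (24.76 × 0.7564) = 49.827 N·m.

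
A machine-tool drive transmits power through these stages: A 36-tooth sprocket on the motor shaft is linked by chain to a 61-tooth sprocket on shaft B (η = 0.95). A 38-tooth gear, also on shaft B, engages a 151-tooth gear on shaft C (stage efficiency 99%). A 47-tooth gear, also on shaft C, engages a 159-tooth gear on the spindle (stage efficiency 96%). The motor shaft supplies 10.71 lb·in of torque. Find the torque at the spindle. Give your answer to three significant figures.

chain 61/36 = 1.6944 → τ = 10.71·1.6944·0.95 = 17.24 lb·in
gear mesh 151/38 = 3.9737 → τ = 17.24·3.9737·0.99 = 67.822 lb·in
gear mesh 159/47 = 3.383 → τ = 67.822·3.383·0.96 = 220.26 lb·in

220 lb·in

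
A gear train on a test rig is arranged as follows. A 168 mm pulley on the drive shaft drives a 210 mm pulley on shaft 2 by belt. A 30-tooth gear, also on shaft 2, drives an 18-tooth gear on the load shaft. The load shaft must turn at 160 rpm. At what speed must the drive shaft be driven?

Overall ratio R = 1.25 × 0.6 = 0.75.
Required input speed = output speed × R = 160 × 0.75 = 120 rpm.

120 rpm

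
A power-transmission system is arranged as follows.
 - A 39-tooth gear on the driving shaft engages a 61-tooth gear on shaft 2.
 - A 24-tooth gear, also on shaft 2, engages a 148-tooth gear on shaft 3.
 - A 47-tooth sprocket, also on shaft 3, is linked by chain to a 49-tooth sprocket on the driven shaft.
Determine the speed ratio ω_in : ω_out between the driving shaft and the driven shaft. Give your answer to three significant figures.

10.1

Each stage contributes driven/driver: gear mesh 61/39 = 1.5641, gear mesh 148/24 = 6.1667, chain 49/47 = 1.0426.
Overall: 1.5641 × 6.1667 × 1.0426 = 10.056.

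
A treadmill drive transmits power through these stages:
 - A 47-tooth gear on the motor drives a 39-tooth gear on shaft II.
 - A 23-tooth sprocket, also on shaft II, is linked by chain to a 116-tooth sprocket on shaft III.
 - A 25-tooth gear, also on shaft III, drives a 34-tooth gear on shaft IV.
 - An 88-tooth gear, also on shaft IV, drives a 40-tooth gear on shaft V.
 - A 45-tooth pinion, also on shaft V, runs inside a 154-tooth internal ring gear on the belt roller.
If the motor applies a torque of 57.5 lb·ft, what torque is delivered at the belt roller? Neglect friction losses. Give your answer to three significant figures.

Gear mesh: ratio = 39/47 = 0.82979; torque at shaft II = 57.5 × 0.82979 = 47.713 lb·ft.
Chain: ratio = 116/23 = 5.0435; torque at shaft III = 47.713 × 5.0435 = 240.64 lb·ft.
Gear mesh: ratio = 34/25 = 1.36; torque at shaft IV = 240.64 × 1.36 = 327.27 lb·ft.
Gear mesh: ratio = 40/88 = 0.45455; torque at shaft V = 327.27 × 0.45455 = 148.76 lb·ft.
Internal gear: ratio = 154/45 = 3.4222; torque at the belt roller = 148.76 × 3.4222 = 509.08 lb·ft.

509 lb·ft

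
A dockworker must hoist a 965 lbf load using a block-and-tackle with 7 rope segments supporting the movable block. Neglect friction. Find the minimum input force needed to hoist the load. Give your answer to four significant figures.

137.9 lbf

Block-and-tackle MA = number of supporting rope parts = 7.
Effort = load / MA = 965 / 7 = 137.86 lbf.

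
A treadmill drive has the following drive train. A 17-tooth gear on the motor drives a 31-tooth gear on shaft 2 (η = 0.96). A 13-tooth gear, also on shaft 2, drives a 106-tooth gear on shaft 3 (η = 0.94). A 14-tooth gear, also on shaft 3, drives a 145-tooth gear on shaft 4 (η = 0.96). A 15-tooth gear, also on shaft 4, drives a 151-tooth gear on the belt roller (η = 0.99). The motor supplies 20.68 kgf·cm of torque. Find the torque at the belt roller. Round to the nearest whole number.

After the gear mesh (31/17): 20.68 × 1.8235 × 0.96 = 36.202 kgf·cm
After the gear mesh (106/13): 36.202 × 8.1538 × 0.94 = 277.48 kgf·cm
After the gear mesh (145/14): 277.48 × 10.357 × 0.96 = 2758.9 kgf·cm
After the gear mesh (151/15): 2758.9 × 10.067 × 0.99 = 27495 kgf·cm

27495 kgf·cm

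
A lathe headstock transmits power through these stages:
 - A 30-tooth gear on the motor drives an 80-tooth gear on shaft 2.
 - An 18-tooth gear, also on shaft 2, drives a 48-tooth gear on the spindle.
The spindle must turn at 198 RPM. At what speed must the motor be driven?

1408 RPM

Overall ratio R = 2.6667 × 2.6667 = 7.1111.
Required input speed = output speed × R = 198 × 7.1111 = 1408 RPM.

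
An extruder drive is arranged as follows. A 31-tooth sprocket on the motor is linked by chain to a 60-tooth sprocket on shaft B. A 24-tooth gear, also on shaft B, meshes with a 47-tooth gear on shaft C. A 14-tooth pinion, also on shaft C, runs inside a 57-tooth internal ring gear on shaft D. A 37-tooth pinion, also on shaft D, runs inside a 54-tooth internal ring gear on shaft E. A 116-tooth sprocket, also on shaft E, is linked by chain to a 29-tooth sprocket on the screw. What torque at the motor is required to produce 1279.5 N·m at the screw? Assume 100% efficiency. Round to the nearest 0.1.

Overall ratio R = 1.9355 × 1.9583 × 4.0714 × 1.4595 × 0.25 = 5.6306.
Input torque = output torque / R = 1279.5 / 5.6306 = 227.24 N·m.

227.2 N·m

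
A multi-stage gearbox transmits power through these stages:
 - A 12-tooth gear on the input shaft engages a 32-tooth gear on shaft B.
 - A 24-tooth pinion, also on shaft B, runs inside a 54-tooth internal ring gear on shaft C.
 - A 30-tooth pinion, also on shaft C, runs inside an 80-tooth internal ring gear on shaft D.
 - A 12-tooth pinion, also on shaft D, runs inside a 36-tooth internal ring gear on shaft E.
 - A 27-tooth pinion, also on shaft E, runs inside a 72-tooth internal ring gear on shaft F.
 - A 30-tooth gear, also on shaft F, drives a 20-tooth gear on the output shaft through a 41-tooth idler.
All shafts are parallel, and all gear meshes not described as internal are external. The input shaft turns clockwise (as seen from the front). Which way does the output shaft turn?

counterclockwise

the input shaft → shaft B: external mesh, 1 reversal → CCW.
shaft B → shaft C: internal mesh, same direction → CCW.
shaft C → shaft D: internal mesh, same direction → CCW.
shaft D → shaft E: internal mesh, same direction → CCW.
shaft E → shaft F: internal mesh, same direction → CCW.
shaft F → the output shaft: driver → idler → driven is 2 external meshes, 2 reversals → CCW.
3 reversals in total — an odd number — so the output shaft turns opposite to the input shaft.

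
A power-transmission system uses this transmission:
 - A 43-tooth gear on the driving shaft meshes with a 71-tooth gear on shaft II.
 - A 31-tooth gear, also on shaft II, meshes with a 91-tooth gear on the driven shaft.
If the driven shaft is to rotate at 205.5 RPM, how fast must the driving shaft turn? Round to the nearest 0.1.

Overall ratio R = 1.6512 × 2.9355 = 4.847.
Required input speed = output speed × R = 205.5 × 4.847 = 996.05 RPM.

996.1 RPM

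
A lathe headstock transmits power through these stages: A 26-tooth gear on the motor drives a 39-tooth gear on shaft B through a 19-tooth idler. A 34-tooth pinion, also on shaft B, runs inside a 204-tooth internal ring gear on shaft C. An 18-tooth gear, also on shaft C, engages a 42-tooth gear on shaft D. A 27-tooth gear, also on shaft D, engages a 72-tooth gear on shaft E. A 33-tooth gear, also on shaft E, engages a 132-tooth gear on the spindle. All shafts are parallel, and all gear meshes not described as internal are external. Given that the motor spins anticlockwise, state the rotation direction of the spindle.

the motor → shaft B: driver → idler → driven is 2 external meshes, 2 reversals → CCW.
shaft B → shaft C: internal mesh, same direction → CCW.
shaft C → shaft D: external mesh, 1 reversal → CW.
shaft D → shaft E: external mesh, 1 reversal → CCW.
shaft E → the spindle: external mesh, 1 reversal → CW.
5 reversals in total — an odd number — so the spindle turns opposite to the motor.

clockwise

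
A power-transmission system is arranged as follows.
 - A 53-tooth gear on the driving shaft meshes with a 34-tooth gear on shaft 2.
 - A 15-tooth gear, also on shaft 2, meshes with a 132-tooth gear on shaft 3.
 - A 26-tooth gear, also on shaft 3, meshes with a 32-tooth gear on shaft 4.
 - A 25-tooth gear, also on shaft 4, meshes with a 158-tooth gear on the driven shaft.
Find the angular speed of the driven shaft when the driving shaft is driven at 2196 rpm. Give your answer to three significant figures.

the driving shaft → shaft 2 (gear mesh, 34/53): 2196 ÷ 0.64151 = 3423.2 rpm
shaft 2 → shaft 3 (gear mesh, 132/15): 3423.2 ÷ 8.8 = 389 rpm
shaft 3 → shaft 4 (gear mesh, 32/26): 389 ÷ 1.2308 = 316.06 rpm
shaft 4 → the driven shaft (gear mesh, 158/25): 316.06 ÷ 6.32 = 50.01 rpm

50.0 rpm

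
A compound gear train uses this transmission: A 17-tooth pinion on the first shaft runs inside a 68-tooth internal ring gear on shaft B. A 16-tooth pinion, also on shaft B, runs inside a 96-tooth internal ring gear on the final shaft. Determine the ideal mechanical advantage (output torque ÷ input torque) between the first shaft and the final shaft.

Each stage contributes driven/driver: internal gear 68/17 = 4, internal gear 96/16 = 6.
Overall: 4 × 6 = 24.

24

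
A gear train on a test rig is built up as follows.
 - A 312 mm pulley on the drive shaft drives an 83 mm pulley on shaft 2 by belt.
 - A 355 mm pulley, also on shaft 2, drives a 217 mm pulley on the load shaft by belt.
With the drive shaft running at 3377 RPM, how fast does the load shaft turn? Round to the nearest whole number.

20767 RPM

the drive shaft → shaft 2 (belt, 83/312): 3377 ÷ 0.26603 = 12694 RPM
shaft 2 → the load shaft (belt, 217/355): 12694 ÷ 0.61127 = 20767 RPM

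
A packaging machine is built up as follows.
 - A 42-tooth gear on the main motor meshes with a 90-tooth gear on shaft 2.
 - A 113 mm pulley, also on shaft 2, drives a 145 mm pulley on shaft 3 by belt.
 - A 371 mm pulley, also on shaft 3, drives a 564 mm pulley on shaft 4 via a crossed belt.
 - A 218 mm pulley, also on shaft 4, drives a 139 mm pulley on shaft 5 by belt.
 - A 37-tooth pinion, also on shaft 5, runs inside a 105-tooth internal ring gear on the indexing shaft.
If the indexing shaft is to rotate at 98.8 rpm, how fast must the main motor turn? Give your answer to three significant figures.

747 rpm

Overall ratio R = 2.1429 × 1.2832 × 1.5202 × 0.63761 × 2.8378 = 7.5637.
Required input speed = output speed × R = 98.8 × 7.5637 = 747.29 rpm.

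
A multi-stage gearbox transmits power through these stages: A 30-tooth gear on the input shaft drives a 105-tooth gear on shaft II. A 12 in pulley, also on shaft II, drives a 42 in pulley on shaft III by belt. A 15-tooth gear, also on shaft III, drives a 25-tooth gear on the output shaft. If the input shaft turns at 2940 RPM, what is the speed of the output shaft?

144 RPM

gear mesh 105/30 = 3.5 → 2940/3.5 = 840 RPM
belt 42/12 = 3.5 → 840/3.5 = 240 RPM
gear mesh 25/15 = 1.6667 → 240/1.6667 = 144 RPM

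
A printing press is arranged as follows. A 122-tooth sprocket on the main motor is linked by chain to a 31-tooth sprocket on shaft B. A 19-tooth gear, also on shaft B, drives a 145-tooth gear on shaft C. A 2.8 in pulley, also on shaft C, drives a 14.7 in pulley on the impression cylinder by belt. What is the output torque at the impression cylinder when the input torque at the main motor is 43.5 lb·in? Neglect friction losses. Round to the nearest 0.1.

442.9 lb·in

After the chain (31/122): 43.5 × 0.2541 = 11.053 lb·in
After the gear mesh (145/19): 11.053 × 7.6316 = 84.354 lb·in
After the belt (14.7/2.8): 84.354 × 5.25 = 442.86 lb·in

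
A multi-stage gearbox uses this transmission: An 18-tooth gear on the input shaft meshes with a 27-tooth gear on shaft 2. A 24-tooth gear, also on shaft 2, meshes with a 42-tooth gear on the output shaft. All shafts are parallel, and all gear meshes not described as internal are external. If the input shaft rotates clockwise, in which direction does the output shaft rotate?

the input shaft → shaft 2: external mesh, 1 reversal → CCW.
shaft 2 → the output shaft: external mesh, 1 reversal → CW.
2 reversals in total — an even number — so the output shaft turns the same way as the input shaft.

clockwise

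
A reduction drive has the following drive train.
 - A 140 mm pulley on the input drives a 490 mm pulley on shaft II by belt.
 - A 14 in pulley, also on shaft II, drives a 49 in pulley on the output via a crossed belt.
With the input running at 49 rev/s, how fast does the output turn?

4 rev/s

Belt: ratio = 490/140 = 3.5, so shaft II turns at 49 / 3.5 = 14 rev/s.
Belt: ratio = 49/14 = 3.5, so the output turns at 14 / 3.5 = 4 rev/s.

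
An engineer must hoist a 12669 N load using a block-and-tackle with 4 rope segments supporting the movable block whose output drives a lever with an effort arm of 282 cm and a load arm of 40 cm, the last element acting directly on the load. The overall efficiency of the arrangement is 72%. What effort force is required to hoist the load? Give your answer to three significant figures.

624 N

Block-and-tackle MA = number of supporting rope parts = 4.
Lever MA = effort arm / load arm = 282/40 = 7.05.
Combined ideal MA = 4 × 7.05 = 28.2.
Actual MA = 28.2 × 0.72 = 20.304.
Effort = load / actual MA = 12669 / 20.304 = 623.97 N.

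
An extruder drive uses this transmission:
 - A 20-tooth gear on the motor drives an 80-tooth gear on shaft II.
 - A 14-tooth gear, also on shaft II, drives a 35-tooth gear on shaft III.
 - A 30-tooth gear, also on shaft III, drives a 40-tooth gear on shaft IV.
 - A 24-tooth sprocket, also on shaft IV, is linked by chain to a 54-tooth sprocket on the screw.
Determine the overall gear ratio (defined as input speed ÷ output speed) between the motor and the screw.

Each stage contributes driven/driver: gear mesh 80/20 = 4, gear mesh 35/14 = 2.5, gear mesh 40/30 = 1.3333, chain 54/24 = 2.25.
Overall: 4 × 2.5 × 1.3333 × 2.25 = 30.

30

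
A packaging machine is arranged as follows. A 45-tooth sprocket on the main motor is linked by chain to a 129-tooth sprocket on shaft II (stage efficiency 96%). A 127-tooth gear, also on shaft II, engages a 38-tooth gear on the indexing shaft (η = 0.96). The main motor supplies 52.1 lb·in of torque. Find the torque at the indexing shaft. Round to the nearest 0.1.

41.2 lb·in

chain 129/45 = 2.8667 → τ = 52.1·2.8667·0.96 = 143.38 lb·in
gear mesh 38/127 = 0.29921 → τ = 143.38·0.29921·0.96 = 41.185 lb·in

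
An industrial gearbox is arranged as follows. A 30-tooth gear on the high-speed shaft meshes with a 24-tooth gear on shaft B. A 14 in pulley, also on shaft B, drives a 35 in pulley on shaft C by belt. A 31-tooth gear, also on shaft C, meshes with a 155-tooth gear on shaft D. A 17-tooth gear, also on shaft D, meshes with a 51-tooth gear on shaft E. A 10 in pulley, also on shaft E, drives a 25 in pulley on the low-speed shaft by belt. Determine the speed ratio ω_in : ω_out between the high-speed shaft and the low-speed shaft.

Each stage contributes driven/driver: gear mesh 24/30 = 0.8, belt 35/14 = 2.5, gear mesh 155/31 = 5, gear mesh 51/17 = 3, belt 25/10 = 2.5.
Overall: 0.8 × 2.5 × 5 × 3 × 2.5 = 75.

75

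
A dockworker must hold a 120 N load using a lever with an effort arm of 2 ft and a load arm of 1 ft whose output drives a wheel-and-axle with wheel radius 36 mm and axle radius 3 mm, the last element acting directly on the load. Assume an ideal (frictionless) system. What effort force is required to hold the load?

5 N

Lever MA = effort arm / load arm = 2/1 = 2.
Wheel-and-axle MA = R/r = 36/3 = 12.
Combined ideal MA = 2 × 12 = 24.
Effort = load / MA = 120 / 24 = 5 N.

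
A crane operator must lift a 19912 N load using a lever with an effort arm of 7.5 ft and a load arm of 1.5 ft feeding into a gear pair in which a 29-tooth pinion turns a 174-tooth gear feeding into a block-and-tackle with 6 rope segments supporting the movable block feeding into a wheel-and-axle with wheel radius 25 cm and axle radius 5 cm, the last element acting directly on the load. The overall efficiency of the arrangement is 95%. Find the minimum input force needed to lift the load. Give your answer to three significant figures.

23.3 N

Lever MA = effort arm / load arm = 7.5/1.5 = 5.
Gear pair MA = 174/29 = 6.
Block-and-tackle MA = number of supporting rope parts = 6.
Wheel-and-axle MA = R/r = 25/5 = 5.
Combined ideal MA = 5 × 6 × 6 × 5 = 900.
Actual MA = 900 × 0.95 = 855.
Effort = load / actual MA = 19912 / 855 = 23.289 N.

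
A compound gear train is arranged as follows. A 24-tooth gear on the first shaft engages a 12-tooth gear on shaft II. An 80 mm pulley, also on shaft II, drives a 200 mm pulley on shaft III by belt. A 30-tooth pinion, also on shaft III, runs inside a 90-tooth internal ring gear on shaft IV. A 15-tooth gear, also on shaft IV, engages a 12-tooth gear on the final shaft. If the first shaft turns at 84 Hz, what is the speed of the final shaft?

28 Hz

gear mesh 12/24 = 0.5 → 84/0.5 = 168 Hz
belt 200/80 = 2.5 → 168/2.5 = 67.2 Hz
internal gear 90/30 = 3 → 67.2/3 = 22.4 Hz
gear mesh 12/15 = 0.8 → 22.4/0.8 = 28 Hz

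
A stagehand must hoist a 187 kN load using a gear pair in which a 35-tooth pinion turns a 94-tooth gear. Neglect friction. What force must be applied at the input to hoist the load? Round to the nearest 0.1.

69.6 kN

Gear pair MA = 94/35 = 2.6857.
Effort = load / MA = 187 / 2.6857 = 69.628 kN.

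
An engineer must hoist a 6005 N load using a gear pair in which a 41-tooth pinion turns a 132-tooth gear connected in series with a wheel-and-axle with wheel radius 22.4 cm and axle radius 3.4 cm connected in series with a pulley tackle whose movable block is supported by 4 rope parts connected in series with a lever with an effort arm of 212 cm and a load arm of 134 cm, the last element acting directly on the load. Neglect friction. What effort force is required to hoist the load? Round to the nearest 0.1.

Gear pair MA = 132/41 = 3.2195.
Wheel-and-axle MA = R/r = 22.4/3.4 = 6.5882.
Block-and-tackle MA = number of supporting rope parts = 4.
Lever MA = effort arm / load arm = 212/134 = 1.5821.
Combined ideal MA = 3.2195 × 6.5882 × 4 × 1.5821 = 134.23.
Effort = load / MA = 6005 / 134.23 = 44.737 N.

44.7 N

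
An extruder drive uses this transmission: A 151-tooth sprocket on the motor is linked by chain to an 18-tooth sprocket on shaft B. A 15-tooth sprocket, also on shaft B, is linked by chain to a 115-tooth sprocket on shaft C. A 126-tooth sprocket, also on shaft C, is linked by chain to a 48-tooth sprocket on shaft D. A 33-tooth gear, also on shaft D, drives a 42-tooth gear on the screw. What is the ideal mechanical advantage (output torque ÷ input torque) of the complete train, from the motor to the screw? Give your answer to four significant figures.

Each stage contributes driven/driver: chain 18/151 = 0.11921, chain 115/15 = 7.6667, chain 48/126 = 0.38095, gear mesh 42/33 = 1.2727.
Overall: 0.11921 × 7.6667 × 0.38095 × 1.2727 = 0.44311.

0.4431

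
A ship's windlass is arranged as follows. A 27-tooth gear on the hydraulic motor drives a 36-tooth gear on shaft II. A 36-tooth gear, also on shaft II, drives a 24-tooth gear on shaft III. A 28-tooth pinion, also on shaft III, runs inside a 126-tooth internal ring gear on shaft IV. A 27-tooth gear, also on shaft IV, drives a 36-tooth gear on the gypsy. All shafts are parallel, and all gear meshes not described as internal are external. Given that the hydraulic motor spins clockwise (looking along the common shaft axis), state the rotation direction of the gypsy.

counterclockwise

the hydraulic motor → shaft II: external mesh, 1 reversal → CCW.
shaft II → shaft III: external mesh, 1 reversal → CW.
shaft III → shaft IV: internal mesh, same direction → CW.
shaft IV → the gypsy: external mesh, 1 reversal → CCW.
3 reversals in total — an odd number — so the gypsy turns opposite to the hydraulic motor.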